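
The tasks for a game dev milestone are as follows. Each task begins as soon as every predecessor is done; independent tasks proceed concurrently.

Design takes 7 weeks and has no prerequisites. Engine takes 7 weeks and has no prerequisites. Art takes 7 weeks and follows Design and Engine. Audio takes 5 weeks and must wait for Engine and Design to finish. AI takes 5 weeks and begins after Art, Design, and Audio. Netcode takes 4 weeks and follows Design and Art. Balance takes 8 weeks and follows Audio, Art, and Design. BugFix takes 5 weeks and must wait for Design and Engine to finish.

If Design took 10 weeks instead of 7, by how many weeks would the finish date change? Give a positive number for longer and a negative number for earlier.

3

The binding path is Design→Art→Balance = 7+7+8 = 22; finish at 22 weeks.
Design is on the critical path; changing it to 10 makes that path 25 weeks.
The critical path is still Design→Art→Balance; finish is now 25 weeks.
Change in finish: 25 − 22 = +3 weeks.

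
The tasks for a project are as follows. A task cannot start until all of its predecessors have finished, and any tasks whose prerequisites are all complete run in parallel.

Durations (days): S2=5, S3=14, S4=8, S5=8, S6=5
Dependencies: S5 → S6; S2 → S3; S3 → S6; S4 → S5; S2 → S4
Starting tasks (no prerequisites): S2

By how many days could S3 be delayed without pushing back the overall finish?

S2→S4→S5→S6 = 5+8+8+5 = 26 sets the makespan at 26 days.
Longest path through S3: 24 days (earliest finish 19, latest finish 21).
So S3 can slip 21 − 19 = 2 days.

2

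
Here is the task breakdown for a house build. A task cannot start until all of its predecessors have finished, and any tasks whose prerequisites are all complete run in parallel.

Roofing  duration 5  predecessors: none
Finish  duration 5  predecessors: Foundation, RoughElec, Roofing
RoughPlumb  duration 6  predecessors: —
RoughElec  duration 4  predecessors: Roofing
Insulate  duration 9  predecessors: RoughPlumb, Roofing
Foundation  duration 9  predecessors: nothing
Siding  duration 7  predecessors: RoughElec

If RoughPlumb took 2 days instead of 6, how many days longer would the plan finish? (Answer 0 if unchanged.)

Critical path before the change: Roofing→RoughElec→Siding = 5+4+7 = 16 giving 16 days.
The longest path through RoughPlumb is only 15 days, so RoughPlumb has float 1.
That remains the longest chain; total 16 days.
Change in finish: 16 − 16 = +0 days.

0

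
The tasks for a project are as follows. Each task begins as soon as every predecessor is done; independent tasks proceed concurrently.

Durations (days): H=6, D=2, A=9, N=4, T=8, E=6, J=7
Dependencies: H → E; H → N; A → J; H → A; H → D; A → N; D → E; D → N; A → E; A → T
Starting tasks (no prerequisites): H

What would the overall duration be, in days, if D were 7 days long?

Critical path before the change: H→A→T = 6+9+8 = 23 giving 23 days.
D has 9 days of float (longest path through it is 14).
The critical path is still H→A→T; finish is now 23 days.

23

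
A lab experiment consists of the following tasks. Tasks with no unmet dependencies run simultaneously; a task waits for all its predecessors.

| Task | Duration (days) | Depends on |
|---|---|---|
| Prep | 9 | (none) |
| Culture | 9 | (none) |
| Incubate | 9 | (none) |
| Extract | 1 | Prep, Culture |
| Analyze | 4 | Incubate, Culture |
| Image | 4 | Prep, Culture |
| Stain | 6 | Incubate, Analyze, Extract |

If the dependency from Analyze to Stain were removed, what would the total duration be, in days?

With the dependency in place, Culture→Analyze→Stain = 9+4+6 = 19 sets the finish at 19 days.
Without Analyze→Stain, Stain's earliest start moves from 13 to 10.
New critical path: Prep→Extract→Stain = 9+1+6 = 16 ⇒ 16 days.

16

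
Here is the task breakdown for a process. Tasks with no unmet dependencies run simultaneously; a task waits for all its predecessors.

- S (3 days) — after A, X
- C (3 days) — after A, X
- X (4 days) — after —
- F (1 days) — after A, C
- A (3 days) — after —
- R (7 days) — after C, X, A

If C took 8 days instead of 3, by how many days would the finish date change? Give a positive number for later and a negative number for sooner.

Critical path before the change: X→C→R = 4+3+7 = 14 giving 14 days.
C is on the critical path; changing it to 8 makes that path 19 days.
The critical path is still X→C→R; finish is now 19 days.
Change in finish: 19 − 14 = +5 days.

5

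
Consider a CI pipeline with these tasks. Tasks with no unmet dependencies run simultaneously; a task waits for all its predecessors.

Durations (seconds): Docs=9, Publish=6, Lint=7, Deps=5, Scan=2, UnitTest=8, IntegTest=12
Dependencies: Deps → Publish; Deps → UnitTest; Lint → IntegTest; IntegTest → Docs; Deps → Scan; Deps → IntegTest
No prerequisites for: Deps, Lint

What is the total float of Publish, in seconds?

The longest chain is Lint→IntegTest→Docs = 7+12+9 = 28; overall finish 28 seconds.
The longest chain containing Publish totals 11 seconds.
Slack of Publish = 22 − 5 = 17 seconds.

17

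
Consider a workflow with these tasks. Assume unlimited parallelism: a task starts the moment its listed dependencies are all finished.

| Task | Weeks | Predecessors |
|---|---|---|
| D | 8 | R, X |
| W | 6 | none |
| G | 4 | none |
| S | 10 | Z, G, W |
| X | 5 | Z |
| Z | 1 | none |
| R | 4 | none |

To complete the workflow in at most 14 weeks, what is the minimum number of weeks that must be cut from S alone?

Current finish: 16 weeks; target: 14.
S is on every critical path, so each week cut from S cuts the finish by one (this holds down to a finish of 14).
Need 16 − 14 = 2 weeks off S → S becomes 8 weeks, finish becomes 14.

2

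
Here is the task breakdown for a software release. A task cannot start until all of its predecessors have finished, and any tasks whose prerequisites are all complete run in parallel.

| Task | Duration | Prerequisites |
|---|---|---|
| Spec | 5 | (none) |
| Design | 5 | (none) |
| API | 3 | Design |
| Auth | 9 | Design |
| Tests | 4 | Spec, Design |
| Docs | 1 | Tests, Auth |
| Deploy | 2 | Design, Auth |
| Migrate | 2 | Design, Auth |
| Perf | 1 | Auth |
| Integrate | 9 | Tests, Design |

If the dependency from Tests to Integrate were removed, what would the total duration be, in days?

Original critical path: Spec→Tests→Integrate = 5+4+9 = 18 ⇒ 18 days.
Without Tests→Integrate, Integrate's earliest start moves from 9 to 5.
The longest chain is now Design→Auth→Deploy = 5+9+2 = 16, so the project takes 16 days.

16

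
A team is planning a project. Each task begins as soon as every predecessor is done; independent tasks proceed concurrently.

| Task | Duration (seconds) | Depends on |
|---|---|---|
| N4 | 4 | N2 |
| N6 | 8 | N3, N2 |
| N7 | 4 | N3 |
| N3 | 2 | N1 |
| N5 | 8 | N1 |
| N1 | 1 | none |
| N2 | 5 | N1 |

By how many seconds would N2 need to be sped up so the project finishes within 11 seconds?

3

Current finish: 14 seconds; target: 11.
N2 is on every critical path, so each second cut from N2 cuts the finish by one (this holds down to a finish of 11).
Need 14 − 11 = 3 seconds off N2 → N2 becomes 2 seconds, finish becomes 11.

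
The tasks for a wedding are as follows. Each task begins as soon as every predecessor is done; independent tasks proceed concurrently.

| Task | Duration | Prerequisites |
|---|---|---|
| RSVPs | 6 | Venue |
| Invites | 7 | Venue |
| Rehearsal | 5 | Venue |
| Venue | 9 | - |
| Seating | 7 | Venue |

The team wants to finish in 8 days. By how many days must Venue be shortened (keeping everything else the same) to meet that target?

8

Current finish: 16 days; target: 8.
Venue is on every critical path, so each day cut from Venue cuts the finish by one (this holds down to a finish of 8).
Need 16 − 8 = 8 days off Venue → Venue becomes 1 day, finish becomes 8.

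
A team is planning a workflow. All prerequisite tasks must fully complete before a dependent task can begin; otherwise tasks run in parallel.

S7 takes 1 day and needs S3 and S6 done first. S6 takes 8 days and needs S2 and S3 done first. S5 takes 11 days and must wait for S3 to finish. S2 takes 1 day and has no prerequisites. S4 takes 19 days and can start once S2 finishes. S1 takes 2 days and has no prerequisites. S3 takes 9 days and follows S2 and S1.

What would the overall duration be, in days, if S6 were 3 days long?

As given, the longest chain is S1→S3→S5 = 2+9+11 = 22, so the finish is 22 days.
S6 has 2 days of float (longest path through it is 20).
No other chain overtakes it, so the finish is 22 days.

22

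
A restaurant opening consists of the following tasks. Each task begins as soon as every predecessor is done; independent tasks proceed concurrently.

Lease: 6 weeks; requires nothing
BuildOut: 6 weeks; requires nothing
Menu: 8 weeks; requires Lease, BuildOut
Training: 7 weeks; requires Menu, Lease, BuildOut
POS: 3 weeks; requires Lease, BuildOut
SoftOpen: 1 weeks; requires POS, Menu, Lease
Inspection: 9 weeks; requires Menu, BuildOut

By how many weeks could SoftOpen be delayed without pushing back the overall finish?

Lease→Menu→Inspection = 6+8+9 = 23 sets the makespan at 23 weeks.
SoftOpen finishes as early as 15 and must finish by 23.
Slack of SoftOpen = 22 − 14 = 8 weeks.

8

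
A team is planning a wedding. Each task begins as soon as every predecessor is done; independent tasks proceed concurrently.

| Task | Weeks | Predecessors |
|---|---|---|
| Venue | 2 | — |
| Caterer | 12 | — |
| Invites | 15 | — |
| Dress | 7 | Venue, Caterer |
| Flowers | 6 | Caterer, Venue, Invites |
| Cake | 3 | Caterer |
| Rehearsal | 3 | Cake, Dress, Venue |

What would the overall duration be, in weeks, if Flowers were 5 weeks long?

22

As given, the longest chain is Caterer→Dress→Rehearsal = 12+7+3 = 22, so the finish is 22 weeks.
The longest path through Flowers is only 21 weeks, so Flowers has float 1.
That remains the longest chain; total 22 weeks.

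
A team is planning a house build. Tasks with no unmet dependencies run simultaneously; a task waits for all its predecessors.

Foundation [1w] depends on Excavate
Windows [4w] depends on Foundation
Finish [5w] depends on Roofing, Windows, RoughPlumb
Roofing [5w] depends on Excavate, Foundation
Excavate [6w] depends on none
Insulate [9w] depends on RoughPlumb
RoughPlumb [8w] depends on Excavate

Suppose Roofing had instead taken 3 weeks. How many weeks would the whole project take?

Baseline: Excavate→RoughPlumb→Insulate = 6+8+9 = 23 → 23 weeks.
The longest path through Roofing is only 17 weeks, so Roofing has float 6.
No other chain overtakes it, so the finish is 23 weeks.

23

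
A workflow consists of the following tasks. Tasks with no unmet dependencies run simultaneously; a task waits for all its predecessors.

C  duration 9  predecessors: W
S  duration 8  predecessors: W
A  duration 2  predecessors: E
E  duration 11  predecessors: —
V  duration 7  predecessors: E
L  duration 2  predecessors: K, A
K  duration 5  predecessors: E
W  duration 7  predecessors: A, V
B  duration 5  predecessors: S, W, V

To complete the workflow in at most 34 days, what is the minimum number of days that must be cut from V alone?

Current finish: 38 days; target: 34.
V is on every critical path, so each day cut from V cuts the finish by one (this holds down to a finish of 33).
Need 38 − 34 = 4 days off V → V becomes 3 days, finish becomes 34.

4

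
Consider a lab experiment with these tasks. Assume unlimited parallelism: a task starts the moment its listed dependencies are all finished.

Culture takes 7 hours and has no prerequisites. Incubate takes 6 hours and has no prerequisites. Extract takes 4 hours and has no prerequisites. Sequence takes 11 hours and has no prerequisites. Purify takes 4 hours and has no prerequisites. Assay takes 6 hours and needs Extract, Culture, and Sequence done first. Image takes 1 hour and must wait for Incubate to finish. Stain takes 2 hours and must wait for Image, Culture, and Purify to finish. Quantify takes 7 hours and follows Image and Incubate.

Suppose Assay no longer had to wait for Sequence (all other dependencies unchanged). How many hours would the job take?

With the dependency in place, Sequence→Assay = 11+6 = 17 sets the finish at 17 hours.
Without Sequence→Assay, Assay's earliest start moves from 11 to 7.
New critical path: Incubate→Image→Quantify = 6+1+7 = 14 ⇒ 14 hours.

14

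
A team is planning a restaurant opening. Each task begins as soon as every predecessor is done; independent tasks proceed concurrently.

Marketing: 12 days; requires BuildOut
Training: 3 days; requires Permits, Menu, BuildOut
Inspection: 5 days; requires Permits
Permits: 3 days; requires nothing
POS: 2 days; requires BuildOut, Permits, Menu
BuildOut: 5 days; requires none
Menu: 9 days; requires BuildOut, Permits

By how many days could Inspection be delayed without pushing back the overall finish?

BuildOut→Menu→Training = 5+9+3 = 17 sets the makespan at 17 days.
Inspection finishes as early as 8 and must finish by 17.
Slack of Inspection = 12 − 3 = 9 days.

9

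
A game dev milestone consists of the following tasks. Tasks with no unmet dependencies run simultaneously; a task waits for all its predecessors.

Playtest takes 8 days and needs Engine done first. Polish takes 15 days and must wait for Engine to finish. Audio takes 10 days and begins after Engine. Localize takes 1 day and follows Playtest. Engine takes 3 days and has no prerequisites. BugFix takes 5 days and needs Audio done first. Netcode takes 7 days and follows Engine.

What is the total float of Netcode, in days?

The longest chain is Engine→Audio→BugFix = 3+10+5 = 18; overall finish 18 days.
Longest path through Netcode: 10 days (earliest finish 10, latest finish 18).
Slack of Netcode = 11 − 3 = 8 days.

8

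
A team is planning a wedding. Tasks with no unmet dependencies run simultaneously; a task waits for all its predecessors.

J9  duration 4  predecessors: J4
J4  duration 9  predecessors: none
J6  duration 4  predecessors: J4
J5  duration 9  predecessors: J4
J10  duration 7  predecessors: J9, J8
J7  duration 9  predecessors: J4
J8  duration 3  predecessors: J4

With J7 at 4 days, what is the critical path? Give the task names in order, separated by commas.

J4, J9, J10

Actual critical path: J4→J9→J10 = 9+4+7 = 20 ⇒ 20 days.
J7 has 2 days of float (longest path through it is 18).
That remains the longest chain; total 20 days.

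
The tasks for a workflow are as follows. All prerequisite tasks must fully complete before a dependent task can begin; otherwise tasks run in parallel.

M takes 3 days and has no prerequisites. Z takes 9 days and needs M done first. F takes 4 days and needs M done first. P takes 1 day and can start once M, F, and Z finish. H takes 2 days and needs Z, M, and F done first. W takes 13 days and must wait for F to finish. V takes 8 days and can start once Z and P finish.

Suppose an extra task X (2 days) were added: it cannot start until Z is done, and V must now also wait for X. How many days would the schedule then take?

Originally the schedule takes 21 days.
With X inserted, V now waits for max(Z, P, X).
New critical path: M→Z→X→V = 3+9+2+8 = 22 ⇒ 22 days.

22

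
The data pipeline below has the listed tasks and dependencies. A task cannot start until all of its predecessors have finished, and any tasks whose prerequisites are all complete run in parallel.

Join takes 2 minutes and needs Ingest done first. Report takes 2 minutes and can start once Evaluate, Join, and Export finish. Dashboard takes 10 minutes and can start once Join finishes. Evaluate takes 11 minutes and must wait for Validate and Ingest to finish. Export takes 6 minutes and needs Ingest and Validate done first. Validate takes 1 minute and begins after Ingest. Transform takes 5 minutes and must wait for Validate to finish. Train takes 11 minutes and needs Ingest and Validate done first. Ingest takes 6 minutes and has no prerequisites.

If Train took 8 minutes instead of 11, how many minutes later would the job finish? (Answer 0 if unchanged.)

0

The binding path is Ingest→Validate→Evaluate→Report = 6+1+11+2 = 20; finish at 20 minutes.
Train has 2 minutes of float (longest path through it is 18).
The critical path is still Ingest→Validate→Evaluate→Report; finish is now 20 minutes.
Change in finish: 20 − 20 = +0 minutes.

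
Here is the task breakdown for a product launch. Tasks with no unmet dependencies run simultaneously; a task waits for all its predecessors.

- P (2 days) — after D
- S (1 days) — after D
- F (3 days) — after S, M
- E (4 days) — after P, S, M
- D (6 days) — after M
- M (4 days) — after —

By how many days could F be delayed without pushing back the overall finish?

2

M→D→P→E = 4+6+2+4 = 16 sets the makespan at 16 days.
Longest path through F: 14 days (earliest finish 14, latest finish 16).
Slack of F = 13 − 11 = 2 days.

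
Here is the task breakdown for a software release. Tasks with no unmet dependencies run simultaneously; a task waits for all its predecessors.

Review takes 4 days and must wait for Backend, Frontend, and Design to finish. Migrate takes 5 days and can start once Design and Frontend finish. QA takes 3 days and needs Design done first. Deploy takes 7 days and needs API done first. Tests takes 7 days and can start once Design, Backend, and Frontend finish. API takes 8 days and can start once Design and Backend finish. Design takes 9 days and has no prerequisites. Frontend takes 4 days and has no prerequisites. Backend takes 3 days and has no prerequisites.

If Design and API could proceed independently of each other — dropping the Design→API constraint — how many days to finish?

Original critical path: Design→API→Deploy = 9+8+7 = 24 ⇒ 24 days.
Without Design→API, API's earliest start moves from 9 to 3.
New critical path: Backend→API→Deploy = 3+8+7 = 18 ⇒ 18 days.

18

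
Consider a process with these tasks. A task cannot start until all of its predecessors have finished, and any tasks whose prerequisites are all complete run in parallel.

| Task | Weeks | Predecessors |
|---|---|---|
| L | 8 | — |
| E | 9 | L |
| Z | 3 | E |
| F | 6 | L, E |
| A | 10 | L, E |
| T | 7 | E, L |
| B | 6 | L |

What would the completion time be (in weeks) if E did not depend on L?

Before: longest chain L→E→A = 8+9+10 = 27, finish 27.
Without L→E, E's earliest start moves from 8 to 0.
The longest chain is now E→A = 9+10 = 19, so the process takes 19 weeks.

19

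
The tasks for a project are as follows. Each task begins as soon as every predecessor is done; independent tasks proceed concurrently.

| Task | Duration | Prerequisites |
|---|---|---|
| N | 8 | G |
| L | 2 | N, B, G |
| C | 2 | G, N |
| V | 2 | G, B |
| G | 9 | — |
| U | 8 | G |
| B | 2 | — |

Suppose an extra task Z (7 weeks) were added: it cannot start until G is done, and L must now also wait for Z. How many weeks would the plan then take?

Originally the plan takes 19 weeks.
With Z inserted, L now waits for max(N, B, G, Z).
New critical path: G→N→C = 9+8+2 = 19 ⇒ 19 weeks.

19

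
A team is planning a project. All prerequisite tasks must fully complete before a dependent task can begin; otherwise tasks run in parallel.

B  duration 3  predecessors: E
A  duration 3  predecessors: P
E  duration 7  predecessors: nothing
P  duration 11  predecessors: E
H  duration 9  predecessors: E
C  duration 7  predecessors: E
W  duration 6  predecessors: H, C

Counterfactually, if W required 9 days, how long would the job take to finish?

Actual critical path: E→H→W = 7+9+6 = 22 ⇒ 22 days.
W is on the critical path; changing it to 9 makes that path 25 days.
That remains the longest chain; total 25 days.

25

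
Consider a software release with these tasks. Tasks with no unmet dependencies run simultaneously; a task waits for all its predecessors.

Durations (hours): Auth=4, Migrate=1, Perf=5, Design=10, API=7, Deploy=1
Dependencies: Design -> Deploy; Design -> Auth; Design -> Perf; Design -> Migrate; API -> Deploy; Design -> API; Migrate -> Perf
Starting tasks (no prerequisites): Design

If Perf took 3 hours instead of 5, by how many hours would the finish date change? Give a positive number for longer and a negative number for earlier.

The binding path is Design→API→Deploy = 10+7+1 = 18; finish at 18 hours.
Perf has 2 hours of float (longest path through it is 16).
The critical path is still Design→API→Deploy; finish is now 18 hours.
Change in finish: 18 − 18 = +0 hours.

0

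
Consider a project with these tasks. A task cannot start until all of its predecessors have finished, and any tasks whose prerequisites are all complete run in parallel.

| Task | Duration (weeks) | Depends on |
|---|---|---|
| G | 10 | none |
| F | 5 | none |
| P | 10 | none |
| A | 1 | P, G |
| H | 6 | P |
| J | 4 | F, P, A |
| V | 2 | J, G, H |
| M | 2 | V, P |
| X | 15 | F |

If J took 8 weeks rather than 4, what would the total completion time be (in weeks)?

23

The binding path is F→X = 5+15 = 20; finish at 20 weeks.
J has 1 week of float (longest path through it is 19).
New critical path: G→A→J→V→M = 10+1+8+2+2 = 23 ⇒ 23 weeks.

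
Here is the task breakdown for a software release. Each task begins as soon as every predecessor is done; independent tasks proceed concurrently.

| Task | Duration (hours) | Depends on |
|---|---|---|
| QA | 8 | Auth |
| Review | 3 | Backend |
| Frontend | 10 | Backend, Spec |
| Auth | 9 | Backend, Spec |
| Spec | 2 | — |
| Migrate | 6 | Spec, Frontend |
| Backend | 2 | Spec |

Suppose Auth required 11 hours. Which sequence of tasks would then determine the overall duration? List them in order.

The binding path is Spec→Backend→Auth→QA = 2+2+9+8 = 21; finish at 21 hours.
Since Auth is critical, the +2 change carries straight to that chain (now 23 hours).
That remains the longest chain; total 23 hours.

Spec, Backend, Auth, QA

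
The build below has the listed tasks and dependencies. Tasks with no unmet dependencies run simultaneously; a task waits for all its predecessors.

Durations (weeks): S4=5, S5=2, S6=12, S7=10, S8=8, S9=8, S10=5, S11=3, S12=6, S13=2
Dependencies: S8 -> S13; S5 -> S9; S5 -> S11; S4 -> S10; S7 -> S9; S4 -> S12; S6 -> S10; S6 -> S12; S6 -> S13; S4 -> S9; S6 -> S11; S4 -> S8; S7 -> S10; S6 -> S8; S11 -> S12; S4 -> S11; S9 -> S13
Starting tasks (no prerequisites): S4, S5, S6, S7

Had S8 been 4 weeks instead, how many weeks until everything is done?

21

Critical path before the change: S6→S8→S13 = 12+8+2 = 22 giving 22 weeks.
Since S8 is critical, the -4 change carries straight to that chain (now 18 weeks).
Now S6→S11→S12 = 12+3+6 = 21 is longest, so the finish becomes 21 weeks.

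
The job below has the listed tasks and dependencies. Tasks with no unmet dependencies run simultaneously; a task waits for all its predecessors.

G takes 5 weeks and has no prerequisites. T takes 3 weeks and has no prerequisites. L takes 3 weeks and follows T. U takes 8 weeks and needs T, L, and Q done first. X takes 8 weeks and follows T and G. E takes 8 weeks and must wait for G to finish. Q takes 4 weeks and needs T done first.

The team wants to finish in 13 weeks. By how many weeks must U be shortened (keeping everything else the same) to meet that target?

Current finish: 15 weeks; target: 13.
U is on every critical path, so each week cut from U cuts the finish by one (this holds down to a finish of 13).
Need 15 − 13 = 2 weeks off U → U becomes 6 weeks, finish becomes 13.

2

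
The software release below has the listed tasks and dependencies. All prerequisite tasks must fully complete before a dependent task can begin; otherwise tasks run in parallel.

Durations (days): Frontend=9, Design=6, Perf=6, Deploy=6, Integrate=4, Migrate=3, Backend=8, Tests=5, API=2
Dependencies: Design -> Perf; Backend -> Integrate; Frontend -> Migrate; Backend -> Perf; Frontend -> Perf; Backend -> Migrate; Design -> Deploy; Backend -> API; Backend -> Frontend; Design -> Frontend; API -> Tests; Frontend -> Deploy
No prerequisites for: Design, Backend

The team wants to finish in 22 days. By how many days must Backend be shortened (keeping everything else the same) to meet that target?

Current finish: 23 days; target: 22.
Backend is on every critical path, so each day cut from Backend cuts the finish by one (this holds down to a finish of 21).
Need 23 − 22 = 1 day off Backend → Backend becomes 7 days, finish becomes 22.

1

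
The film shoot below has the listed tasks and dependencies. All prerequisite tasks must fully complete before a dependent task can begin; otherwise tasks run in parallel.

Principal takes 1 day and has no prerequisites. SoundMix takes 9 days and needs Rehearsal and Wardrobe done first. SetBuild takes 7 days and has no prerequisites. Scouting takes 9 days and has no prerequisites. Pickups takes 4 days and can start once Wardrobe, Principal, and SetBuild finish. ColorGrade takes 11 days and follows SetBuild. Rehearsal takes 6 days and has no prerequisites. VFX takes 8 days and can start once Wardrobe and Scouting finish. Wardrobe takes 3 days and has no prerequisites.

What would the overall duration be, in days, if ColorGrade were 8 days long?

17

Critical path before the change: SetBuild→ColorGrade = 7+11 = 18 giving 18 days.
Since ColorGrade is critical, the -3 change carries straight to that chain (now 15 days).
Now Scouting→VFX = 9+8 = 17 is longest, so the finish becomes 17 days.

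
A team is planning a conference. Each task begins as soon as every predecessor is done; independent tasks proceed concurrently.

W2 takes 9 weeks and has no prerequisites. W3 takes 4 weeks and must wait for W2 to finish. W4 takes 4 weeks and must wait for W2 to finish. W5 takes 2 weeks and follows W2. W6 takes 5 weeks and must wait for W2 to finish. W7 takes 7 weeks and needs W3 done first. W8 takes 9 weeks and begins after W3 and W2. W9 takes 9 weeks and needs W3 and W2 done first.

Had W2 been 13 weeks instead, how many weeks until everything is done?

The binding path is W2→W3→W8 = 9+4+9 = 22; finish at 22 weeks.
W2 is on the critical path; changing it to 13 makes that path 26 weeks.
No other chain overtakes it, so the finish is 26 weeks.

26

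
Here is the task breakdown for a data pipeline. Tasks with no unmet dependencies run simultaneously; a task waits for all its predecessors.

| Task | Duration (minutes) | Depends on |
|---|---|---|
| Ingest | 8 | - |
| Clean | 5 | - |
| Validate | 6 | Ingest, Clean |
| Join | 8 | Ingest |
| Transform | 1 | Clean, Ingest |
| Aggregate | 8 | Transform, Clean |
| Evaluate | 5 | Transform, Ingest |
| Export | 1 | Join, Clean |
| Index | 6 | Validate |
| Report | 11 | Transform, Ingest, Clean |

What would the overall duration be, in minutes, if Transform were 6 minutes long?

As given, the longest chain is Ingest→Transform→Report = 8+1+11 = 20, so the finish is 20 minutes.
Transform is on the critical path; changing it to 6 makes that path 25 minutes.
The critical path is still Ingest→Transform→Report; finish is now 25 minutes.

25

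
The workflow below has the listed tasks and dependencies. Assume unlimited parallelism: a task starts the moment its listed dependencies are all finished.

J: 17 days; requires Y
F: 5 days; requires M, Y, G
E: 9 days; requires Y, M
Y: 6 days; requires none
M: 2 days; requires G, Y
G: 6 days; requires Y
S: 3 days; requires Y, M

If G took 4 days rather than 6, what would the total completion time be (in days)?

Actual critical path: Y→G→M→E = 6+6+2+9 = 23 ⇒ 23 days.
G is on the critical path; changing it to 4 makes that path 21 days.
Now Y→J = 6+17 = 23 is longest, so the finish becomes 23 days.

23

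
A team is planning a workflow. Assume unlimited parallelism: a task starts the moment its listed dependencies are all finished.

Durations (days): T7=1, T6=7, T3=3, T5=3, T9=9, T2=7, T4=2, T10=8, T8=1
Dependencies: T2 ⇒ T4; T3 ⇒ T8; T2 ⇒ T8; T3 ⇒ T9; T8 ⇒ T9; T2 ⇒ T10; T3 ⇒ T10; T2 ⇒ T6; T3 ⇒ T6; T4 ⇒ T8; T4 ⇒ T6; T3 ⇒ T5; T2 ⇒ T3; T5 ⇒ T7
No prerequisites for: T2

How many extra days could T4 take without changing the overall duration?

1

T2→T3→T8→T9 = 7+3+1+9 = 20 sets the makespan at 20 days.
The longest chain containing T4 totals 19 days.
So T4 can slip 10 − 9 = 1 day.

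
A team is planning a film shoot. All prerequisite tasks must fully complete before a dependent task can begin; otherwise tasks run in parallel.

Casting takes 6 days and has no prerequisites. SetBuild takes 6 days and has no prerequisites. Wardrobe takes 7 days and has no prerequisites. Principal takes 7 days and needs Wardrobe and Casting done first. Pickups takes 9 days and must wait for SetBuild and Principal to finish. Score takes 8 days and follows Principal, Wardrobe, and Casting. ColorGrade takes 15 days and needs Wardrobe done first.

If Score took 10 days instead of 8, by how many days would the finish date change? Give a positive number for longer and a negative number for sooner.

Critical path before the change: Wardrobe→Principal→Pickups = 7+7+9 = 23 giving 23 days.
The longest path through Score is only 22 days, so Score has float 1.
Now Wardrobe→Principal→Score = 7+7+10 = 24 is longest, so the finish becomes 24 days.
Change in finish: 24 − 23 = +1 days.

1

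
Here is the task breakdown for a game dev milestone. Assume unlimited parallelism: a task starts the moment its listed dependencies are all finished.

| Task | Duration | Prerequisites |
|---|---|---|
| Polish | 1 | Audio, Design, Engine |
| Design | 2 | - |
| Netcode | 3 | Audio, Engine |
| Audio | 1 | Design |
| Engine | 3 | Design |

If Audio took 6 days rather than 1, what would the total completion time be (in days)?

11

Baseline: Design→Engine→Netcode = 2+3+3 = 8 → 8 days.
The longest path through Audio is only 6 days, so Audio has float 2.
Now Design→Audio→Netcode = 2+6+3 = 11 is longest, so the finish becomes 11 days.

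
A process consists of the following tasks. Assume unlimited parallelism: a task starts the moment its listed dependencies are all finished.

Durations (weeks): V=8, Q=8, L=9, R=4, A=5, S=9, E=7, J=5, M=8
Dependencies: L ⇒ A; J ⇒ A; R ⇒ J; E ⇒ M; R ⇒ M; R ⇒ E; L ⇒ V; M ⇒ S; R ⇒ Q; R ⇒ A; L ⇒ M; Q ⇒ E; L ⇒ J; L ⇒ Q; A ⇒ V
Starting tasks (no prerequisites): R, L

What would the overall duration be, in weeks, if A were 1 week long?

41

As given, the longest chain is L→Q→E→M→S = 9+8+7+8+9 = 41, so the finish is 41 weeks.
A has 14 weeks of float (longest path through it is 27).
No other chain overtakes it, so the finish is 41 weeks.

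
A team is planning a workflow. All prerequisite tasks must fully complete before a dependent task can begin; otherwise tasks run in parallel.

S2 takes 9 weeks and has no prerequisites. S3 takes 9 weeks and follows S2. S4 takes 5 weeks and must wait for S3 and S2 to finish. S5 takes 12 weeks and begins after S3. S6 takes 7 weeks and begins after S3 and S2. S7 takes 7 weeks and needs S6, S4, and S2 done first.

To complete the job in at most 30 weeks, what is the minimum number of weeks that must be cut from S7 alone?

2

Current finish: 32 weeks; target: 30.
S7 is on every critical path, so each week cut from S7 cuts the finish by one (this holds down to a finish of 30).
Need 32 − 30 = 2 weeks off S7 → S7 becomes 5 weeks, finish becomes 30.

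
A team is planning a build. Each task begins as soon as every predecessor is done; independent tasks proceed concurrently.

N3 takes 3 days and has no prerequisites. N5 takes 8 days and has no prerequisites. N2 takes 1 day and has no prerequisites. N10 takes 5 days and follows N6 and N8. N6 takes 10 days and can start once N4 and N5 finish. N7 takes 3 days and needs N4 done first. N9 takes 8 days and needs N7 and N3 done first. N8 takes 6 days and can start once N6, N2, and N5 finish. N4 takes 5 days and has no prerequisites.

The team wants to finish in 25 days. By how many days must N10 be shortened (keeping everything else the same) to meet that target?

4

Current finish: 29 days; target: 25.
N10 is on every critical path, so each day cut from N10 cuts the finish by one (this holds down to a finish of 25).
Need 29 − 25 = 4 days off N10 → N10 becomes 1 day, finish becomes 25.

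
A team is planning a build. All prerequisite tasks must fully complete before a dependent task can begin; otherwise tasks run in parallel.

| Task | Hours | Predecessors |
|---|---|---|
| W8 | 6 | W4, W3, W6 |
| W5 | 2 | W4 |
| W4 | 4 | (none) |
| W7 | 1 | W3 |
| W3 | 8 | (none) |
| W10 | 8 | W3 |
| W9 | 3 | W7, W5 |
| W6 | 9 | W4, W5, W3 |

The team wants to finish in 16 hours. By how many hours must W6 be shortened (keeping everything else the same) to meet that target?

7

Current finish: 23 hours; target: 16.
W6 is on every critical path, so each hour cut from W6 cuts the finish by one (this holds down to a finish of 16).
Need 23 − 16 = 7 hours off W6 → W6 becomes 2 hours, finish becomes 16.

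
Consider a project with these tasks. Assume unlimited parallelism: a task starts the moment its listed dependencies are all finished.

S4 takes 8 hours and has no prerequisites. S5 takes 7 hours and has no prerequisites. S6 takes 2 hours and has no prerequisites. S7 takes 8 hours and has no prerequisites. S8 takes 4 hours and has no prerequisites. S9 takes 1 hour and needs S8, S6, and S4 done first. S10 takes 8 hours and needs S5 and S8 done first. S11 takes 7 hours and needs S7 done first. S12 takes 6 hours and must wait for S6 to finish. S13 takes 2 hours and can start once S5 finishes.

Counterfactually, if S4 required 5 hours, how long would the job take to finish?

15

As given, the longest chain is S5→S10 = 7+8 = 15, so the finish is 15 hours.
S4 has 6 hours of float (longest path through it is 9).
No other chain overtakes it, so the finish is 15 hours.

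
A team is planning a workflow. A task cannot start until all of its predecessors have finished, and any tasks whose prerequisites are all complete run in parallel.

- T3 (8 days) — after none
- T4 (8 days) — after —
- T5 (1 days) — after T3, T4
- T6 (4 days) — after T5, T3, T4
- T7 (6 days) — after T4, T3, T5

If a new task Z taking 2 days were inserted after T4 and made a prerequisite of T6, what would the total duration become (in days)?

15

Originally the schedule takes 15 days.
With Z inserted, T6 now waits for max(T5, T3, T4, Z).
New critical path: T3→T5→T7 = 8+1+6 = 15 ⇒ 15 days.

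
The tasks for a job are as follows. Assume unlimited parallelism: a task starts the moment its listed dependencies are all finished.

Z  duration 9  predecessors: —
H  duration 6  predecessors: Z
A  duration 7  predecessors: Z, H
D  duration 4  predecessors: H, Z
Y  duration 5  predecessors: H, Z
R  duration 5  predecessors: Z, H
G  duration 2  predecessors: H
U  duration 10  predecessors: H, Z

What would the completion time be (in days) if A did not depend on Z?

With the dependency in place, Z→H→U = 9+6+10 = 25 sets the finish at 25 days.
Dropping Z→A doesn't change A's earliest start (15); another predecessor still binds.
New critical path: Z→H→U = 9+6+10 = 25 ⇒ 25 days.

25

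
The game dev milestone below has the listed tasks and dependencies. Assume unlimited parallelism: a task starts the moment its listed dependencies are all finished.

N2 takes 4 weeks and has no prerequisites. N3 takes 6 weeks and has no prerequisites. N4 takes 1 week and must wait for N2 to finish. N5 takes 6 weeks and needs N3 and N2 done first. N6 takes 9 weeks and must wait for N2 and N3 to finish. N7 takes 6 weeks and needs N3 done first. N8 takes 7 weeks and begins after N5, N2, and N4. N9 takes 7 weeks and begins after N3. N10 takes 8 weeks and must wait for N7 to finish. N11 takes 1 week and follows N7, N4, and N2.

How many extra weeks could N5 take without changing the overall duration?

1

N3→N7→N10 = 6+6+8 = 20 sets the makespan at 20 weeks.
N5 finishes as early as 12 and must finish by 13.
Slack of N5 = 7 − 6 = 1 week.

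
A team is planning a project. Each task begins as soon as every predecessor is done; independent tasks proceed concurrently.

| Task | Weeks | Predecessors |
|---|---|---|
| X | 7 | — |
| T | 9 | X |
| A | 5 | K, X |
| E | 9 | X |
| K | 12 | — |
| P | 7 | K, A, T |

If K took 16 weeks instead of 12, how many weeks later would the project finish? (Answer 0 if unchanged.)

Baseline: K→A→P = 12+5+7 = 24 → 24 weeks.
K is on the critical path; changing it to 16 makes that path 28 weeks.
That remains the longest chain; total 28 weeks.
Change in finish: 28 − 24 = +4 weeks.

4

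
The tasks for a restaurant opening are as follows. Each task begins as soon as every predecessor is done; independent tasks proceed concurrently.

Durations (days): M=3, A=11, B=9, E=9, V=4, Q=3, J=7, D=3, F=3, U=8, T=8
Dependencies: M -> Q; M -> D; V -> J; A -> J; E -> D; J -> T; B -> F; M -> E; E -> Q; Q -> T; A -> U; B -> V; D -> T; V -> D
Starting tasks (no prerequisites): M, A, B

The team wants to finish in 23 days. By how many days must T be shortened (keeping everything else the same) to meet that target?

5

Current finish: 28 days; target: 23.
T is on every critical path, so each day cut from T cuts the finish by one (this holds down to a finish of 21).
Need 28 − 23 = 5 days off T → T becomes 3 days, finish becomes 23.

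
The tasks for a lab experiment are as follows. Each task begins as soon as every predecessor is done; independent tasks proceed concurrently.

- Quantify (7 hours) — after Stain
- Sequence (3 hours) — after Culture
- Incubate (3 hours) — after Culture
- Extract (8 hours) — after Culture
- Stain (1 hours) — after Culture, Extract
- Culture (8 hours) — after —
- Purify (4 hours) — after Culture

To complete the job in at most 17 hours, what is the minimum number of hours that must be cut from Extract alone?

7

Current finish: 24 hours; target: 17.
Extract is on every critical path, so each hour cut from Extract cuts the finish by one (this holds down to a finish of 17).
Need 24 − 17 = 7 hours off Extract → Extract becomes 1 hour, finish becomes 17.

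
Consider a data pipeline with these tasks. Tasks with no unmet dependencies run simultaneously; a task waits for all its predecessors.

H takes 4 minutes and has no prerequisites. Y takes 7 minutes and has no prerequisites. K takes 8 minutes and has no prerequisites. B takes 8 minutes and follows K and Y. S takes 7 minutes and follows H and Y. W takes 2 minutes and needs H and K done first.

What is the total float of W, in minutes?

K→B = 8+8 = 16 sets the makespan at 16 minutes.
Longest path through W: 10 minutes (earliest finish 10, latest finish 16).
Float = 16 − 10 = 6.

6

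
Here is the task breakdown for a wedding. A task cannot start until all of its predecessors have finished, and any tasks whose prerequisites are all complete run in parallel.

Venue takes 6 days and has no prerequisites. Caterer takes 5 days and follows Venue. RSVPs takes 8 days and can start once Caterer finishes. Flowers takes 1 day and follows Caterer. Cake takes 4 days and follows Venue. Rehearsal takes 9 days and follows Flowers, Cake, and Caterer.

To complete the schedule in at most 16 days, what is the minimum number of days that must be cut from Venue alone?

5

Current finish: 21 days; target: 16.
Venue is on every critical path, so each day cut from Venue cuts the finish by one (this holds down to a finish of 16).
Need 21 − 16 = 5 days off Venue → Venue becomes 1 day, finish becomes 16.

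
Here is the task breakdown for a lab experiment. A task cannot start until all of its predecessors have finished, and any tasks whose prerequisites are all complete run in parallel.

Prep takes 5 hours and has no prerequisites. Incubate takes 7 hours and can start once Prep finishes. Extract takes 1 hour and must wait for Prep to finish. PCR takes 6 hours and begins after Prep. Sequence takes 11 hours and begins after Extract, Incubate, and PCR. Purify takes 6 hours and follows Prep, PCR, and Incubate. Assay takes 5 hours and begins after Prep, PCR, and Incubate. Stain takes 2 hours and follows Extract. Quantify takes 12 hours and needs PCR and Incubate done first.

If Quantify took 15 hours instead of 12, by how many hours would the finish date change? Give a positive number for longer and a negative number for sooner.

3

As given, the longest chain is Prep→Incubate→Quantify = 5+7+12 = 24, so the finish is 24 hours.
Since Quantify is critical, the +3 change carries straight to that chain (now 27 hours).
No other chain overtakes it, so the finish is 27 hours.
Change in finish: 27 − 24 = +3 hours.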